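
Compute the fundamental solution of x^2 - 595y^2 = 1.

First expand sqrt(595) as a continued fraction. With x_i = (sqrt(595) + m_i)/d_i and (m_0, d_0) = (0, 1): a_0 = floor(sqrt(595)) = 24, since 24^2 = 576 <= 595 < 625 = 25^2.
Iterate m_{i+1} = d_i*a_i - m_i, d_{i+1} = (595 - m_{i+1}^2)/d_i, a_{i+1} = floor((a_0 + m_{i+1})/d_{i+1}):
  m_1 = 1*24 - 0 = 24, d_1 = (595 - 24^2)/1 = 19/1 = 19, a_1 = floor((24 + 24)/19) = 2.
  m_2 = 19*2 - 24 = 14, d_2 = (595 - 14^2)/19 = 399/19 = 21, a_2 = floor((24 + 14)/21) = 1.
  m_3 = 21*1 - 14 = 7, d_3 = (595 - 7^2)/21 = 546/21 = 26, a_3 = floor((24 + 7)/26) = 1.
  m_4 = 26*1 - 7 = 19, d_4 = (595 - 19^2)/26 = 234/26 = 9, a_4 = floor((24 + 19)/9) = 4.
  m_5 = 9*4 - 19 = 17, d_5 = (595 - 17^2)/9 = 306/9 = 34, a_5 = floor((24 + 17)/34) = 1.
  m_6 = 34*1 - 17 = 17, d_6 = (595 - 17^2)/34 = 306/34 = 9, a_6 = floor((24 + 17)/9) = 4.
  m_7 = 9*4 - 17 = 19, d_7 = (595 - 19^2)/9 = 234/9 = 26, a_7 = floor((24 + 19)/26) = 1.
  m_8 = 26*1 - 19 = 7, d_8 = (595 - 7^2)/26 = 546/26 = 21, a_8 = floor((24 + 7)/21) = 1.
  m_9 = 21*1 - 7 = 14, d_9 = (595 - 14^2)/21 = 399/21 = 19, a_9 = floor((24 + 14)/19) = 2.
  m_10 = 19*2 - 14 = 24, d_10 = (595 - 24^2)/19 = 19/19 = 1, a_10 = floor((24 + 24)/1) = 48.
  m_11 = 1*48 - 24 = 24, d_11 = (595 - 24^2)/1 = 19/1 = 19: (m_11, d_11) = (m_1, d_1) = (24, 19), so from here the quotients repeat a_1, ..., a_10; the period length is 10.
So sqrt(595) = [24; (2, 1, 1, 4, 1, 4, 1, 1, 2, 48)] with period length k = 10.
k is even, so the fundamental solution of x^2 - 595y^2 = 1 is (p_{k-1}, q_{k-1}) = (p_9, q_9); compute convergents through index 9.
Convergents (p_i = a_i*p_{i-1} + p_{i-2}, q_i = a_i*q_{i-1} + q_{i-2} with p_{-2}=0, p_{-1}=1, q_{-2}=1, q_{-1}=0):
  i=0: a_0=24, p_0 = 24*1 + 0 = 24, q_0 = 24*0 + 1 = 1.
  i=1: a_1=2, p_1 = 2*24 + 1 = 49, q_1 = 2*1 + 0 = 2.
  i=2: a_2=1, p_2 = 1*49 + 24 = 73, q_2 = 1*2 + 1 = 3.
  i=3: a_3=1, p_3 = 1*73 + 49 = 122, q_3 = 1*3 + 2 = 5.
  i=4: a_4=4, p_4 = 4*122 + 73 = 561, q_4 = 4*5 + 3 = 23.
  i=5: a_5=1, p_5 = 1*561 + 122 = 683, q_5 = 1*23 + 5 = 28.
  i=6: a_6=4, p_6 = 4*683 + 561 = 3293, q_6 = 4*28 + 23 = 135.
  i=7: a_7=1, p_7 = 1*3293 + 683 = 3976, q_7 = 1*135 + 28 = 163.
  i=8: a_8=1, p_8 = 1*3976 + 3293 = 7269, q_8 = 1*163 + 135 = 298.
  i=9: a_9=2, p_9 = 2*7269 + 3976 = 18514, q_9 = 2*298 + 163 = 759.
Check: 18514^2 - 595*759^2 = 342768196 - 342768195 = 1, so (x, y) = (18514, 759) solves the equation, and by the theorem it is the least positive solution.

(x, y) = (18514, 759)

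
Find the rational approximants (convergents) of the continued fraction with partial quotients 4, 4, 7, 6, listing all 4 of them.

4/1, 17/4, 123/29, 755/178

Using the convergent recurrence p_i = a_i*p_{i-1} + p_{i-2}, q_i = a_i*q_{i-1} + q_{i-2} with p_{-2}=0, p_{-1}=1, q_{-2}=1, q_{-1}=0:
  i=0: a_0=4, p_0 = 4*1 + 0 = 4, q_0 = 4*0 + 1 = 1.
  i=1: a_1=4, p_1 = 4*4 + 1 = 17, q_1 = 4*1 + 0 = 4.
  i=2: a_2=7, p_2 = 7*17 + 4 = 123, q_2 = 7*4 + 1 = 29.
  i=3: a_3=6, p_3 = 6*123 + 17 = 755, q_3 = 6*29 + 4 = 178.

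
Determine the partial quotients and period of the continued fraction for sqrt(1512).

[38; (1, 7, 1, 1, 1, 7, 1, 76)]

Write x_i = (sqrt(1512) + m_i)/d_i with (m_0, d_0) = (0, 1). a_0 = floor(sqrt(1512)) = 38, since 38^2 = 1444 <= 1512 < 1521 = 39^2.
Iterate m_{i+1} = d_i*a_i - m_i, d_{i+1} = (1512 - m_{i+1}^2)/d_i, a_{i+1} = floor((a_0 + m_{i+1})/d_{i+1}):
  m_1 = 1*38 - 0 = 38, d_1 = (1512 - 38^2)/1 = 68/1 = 68, a_1 = floor((38 + 38)/68) = 1.
  m_2 = 68*1 - 38 = 30, d_2 = (1512 - 30^2)/68 = 612/68 = 9, a_2 = floor((38 + 30)/9) = 7.
  m_3 = 9*7 - 30 = 33, d_3 = (1512 - 33^2)/9 = 423/9 = 47, a_3 = floor((38 + 33)/47) = 1.
  m_4 = 47*1 - 33 = 14, d_4 = (1512 - 14^2)/47 = 1316/47 = 28, a_4 = floor((38 + 14)/28) = 1.
  m_5 = 28*1 - 14 = 14, d_5 = (1512 - 14^2)/28 = 1316/28 = 47, a_5 = floor((38 + 14)/47) = 1.
  m_6 = 47*1 - 14 = 33, d_6 = (1512 - 33^2)/47 = 423/47 = 9, a_6 = floor((38 + 33)/9) = 7.
  m_7 = 9*7 - 33 = 30, d_7 = (1512 - 30^2)/9 = 612/9 = 68, a_7 = floor((38 + 30)/68) = 1.
  m_8 = 68*1 - 30 = 38, d_8 = (1512 - 38^2)/68 = 68/68 = 1, a_8 = floor((38 + 38)/1) = 76.
  m_9 = 1*76 - 38 = 38, d_9 = (1512 - 38^2)/1 = 68/1 = 68: (m_9, d_9) = (m_1, d_1) = (38, 68), so from here the quotients repeat a_1, ..., a_8; the period length is 8.
Hence the expansion of sqrt(1512) is a_0 = 38 followed by the repeating block 1, 7, 1, 1, 1, 7, 1, 76 (period 8).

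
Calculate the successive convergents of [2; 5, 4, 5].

Using the convergent recurrence p_i = a_i*p_{i-1} + p_{i-2}, q_i = a_i*q_{i-1} + q_{i-2} with p_{-2}=0, p_{-1}=1, q_{-2}=1, q_{-1}=0:
  i=0: a_0=2, p_0 = 2*1 + 0 = 2, q_0 = 2*0 + 1 = 1.
  i=1: a_1=5, p_1 = 5*2 + 1 = 11, q_1 = 5*1 + 0 = 5.
  i=2: a_2=4, p_2 = 4*11 + 2 = 46, q_2 = 4*5 + 1 = 21.
  i=3: a_3=5, p_3 = 5*46 + 11 = 241, q_3 = 5*21 + 5 = 110.

2/1, 11/5, 46/21, 241/110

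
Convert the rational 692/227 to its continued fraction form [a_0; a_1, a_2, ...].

Run the Euclidean algorithm on 692 and 227; the successive quotients are the partial quotients a_0, a_1, ... (each step inverts the fractional part left over by the previous one):
  692 = 3*227 + 11, so a_0 = 3.
  227 = 20*11 + 7, so a_1 = 20.
  11 = 1*7 + 4, so a_2 = 1.
  7 = 1*4 + 3, so a_3 = 1.
  4 = 1*3 + 1, so a_4 = 1.
  3 = 3*1 + 0, so a_5 = 3.
The remainder reaches 0 after 6 divisions, so the expansion has 6 partial quotients, read off in order.

[3; 20, 1, 1, 1, 3]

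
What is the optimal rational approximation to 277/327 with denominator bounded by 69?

Expand x = 277/327 as a continued fraction with the Euclidean algorithm:
  277 = 0*327 + 277, so a_0 = 0.
  327 = 1*277 + 50, so a_1 = 1.
  277 = 5*50 + 27, so a_2 = 5.
  50 = 1*27 + 23, so a_3 = 1.
  27 = 1*23 + 4, so a_4 = 1.
  23 = 5*4 + 3, so a_5 = 5.
  4 = 1*3 + 1, so a_6 = 1.
  3 = 3*1 + 0, so a_7 = 3.
so x = [0; 1, 5, 1, 1, 5, 1, 3].
Convergents (p_i = a_i*p_{i-1} + p_{i-2}, q_i = a_i*q_{i-1} + q_{i-2} with p_{-2}=0, p_{-1}=1, q_{-2}=1, q_{-1}=0), until the denominator exceeds 69:
  i=0: a_0=0, p_0 = 0*1 + 0 = 0, q_0 = 0*0 + 1 = 1.
  i=1: a_1=1, p_1 = 1*0 + 1 = 1, q_1 = 1*1 + 0 = 1.
  i=2: a_2=5, p_2 = 5*1 + 0 = 5, q_2 = 5*1 + 1 = 6.
  i=3: a_3=1, p_3 = 1*5 + 1 = 6, q_3 = 1*6 + 1 = 7.
  i=4: a_4=1, p_4 = 1*6 + 5 = 11, q_4 = 1*7 + 6 = 13.
  i=5: a_5=5, p_5 = 5*11 + 6 = 61, q_5 = 5*13 + 7 = 72.
q_5 = 72 > 69, so the last convergent with denominator <= 69 is p_4/q_4 = 11/13.
The closest fraction with denominator <= 69 is either p_4/q_4 or the intermediate fraction (k*p_4 + p_3)/(k*q_4 + q_3) with the largest k >= 1 whose denominator stays <= 69; these approach x as k grows, and every other convergent or intermediate fraction in range is farther away.
Largest k: floor((69 - q_3)/q_4) = floor((69 - 7)/13) = 4.
That gives (4*11 + 6)/(4*13 + 7) = 50/59.
Compare the errors: |x - 11/13| = |277*13 - 11*327|/(327*13) = 4/4251, and |x - 50/59| = |277*59 - 50*327|/(327*59) = 7/19293.
Cross-multiplying, 7*4251 = 29757 < 77172 = 4*19293, so 7/19293 is smaller: the intermediate fraction 50/59 is closer to x than 11/13.

50/59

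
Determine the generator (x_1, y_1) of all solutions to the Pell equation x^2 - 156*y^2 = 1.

First expand sqrt(156) as a continued fraction. With x_i = (sqrt(156) + m_i)/d_i and (m_0, d_0) = (0, 1): a_0 = floor(sqrt(156)) = 12, since 12^2 = 144 <= 156 < 169 = 13^2.
Iterate m_{i+1} = d_i*a_i - m_i, d_{i+1} = (156 - m_{i+1}^2)/d_i, a_{i+1} = floor((a_0 + m_{i+1})/d_{i+1}):
  m_1 = 1*12 - 0 = 12, d_1 = (156 - 12^2)/1 = 12/1 = 12, a_1 = floor((12 + 12)/12) = 2.
  m_2 = 12*2 - 12 = 12, d_2 = (156 - 12^2)/12 = 12/12 = 1, a_2 = floor((12 + 12)/1) = 24.
  m_3 = 1*24 - 12 = 12, d_3 = (156 - 12^2)/1 = 12/1 = 12: (m_3, d_3) = (m_1, d_1) = (12, 12), so from here the quotients repeat a_1, a_2; the period length is 2.
So sqrt(156) = [12; (2, 24)] with period length k = 2.
k is even, so the fundamental solution of x^2 - 156y^2 = 1 is (p_{k-1}, q_{k-1}) = (p_1, q_1); compute convergents through index 1.
Convergents (p_i = a_i*p_{i-1} + p_{i-2}, q_i = a_i*q_{i-1} + q_{i-2} with p_{-2}=0, p_{-1}=1, q_{-2}=1, q_{-1}=0):
  i=0: a_0=12, p_0 = 12*1 + 0 = 12, q_0 = 12*0 + 1 = 1.
  i=1: a_1=2, p_1 = 2*12 + 1 = 25, q_1 = 2*1 + 0 = 2.
Check: 25^2 - 156*2^2 = 625 - 624 = 1, so (x, y) = (25, 2) solves the equation, and by the theorem it is the least positive solution.

(x, y) = (25, 2)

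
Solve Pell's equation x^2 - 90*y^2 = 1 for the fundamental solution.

(x, y) = (19, 2)

First expand sqrt(90) as a continued fraction. With x_i = (sqrt(90) + m_i)/d_i and (m_0, d_0) = (0, 1): a_0 = floor(sqrt(90)) = 9, since 9^2 = 81 <= 90 < 100 = 10^2.
Iterate m_{i+1} = d_i*a_i - m_i, d_{i+1} = (90 - m_{i+1}^2)/d_i, a_{i+1} = floor((a_0 + m_{i+1})/d_{i+1}):
  m_1 = 1*9 - 0 = 9, d_1 = (90 - 9^2)/1 = 9/1 = 9, a_1 = floor((9 + 9)/9) = 2.
  m_2 = 9*2 - 9 = 9, d_2 = (90 - 9^2)/9 = 9/9 = 1, a_2 = floor((9 + 9)/1) = 18.
  m_3 = 1*18 - 9 = 9, d_3 = (90 - 9^2)/1 = 9/1 = 9: (m_3, d_3) = (m_1, d_1) = (9, 9), so from here the quotients repeat a_1, a_2; the period length is 2.
So sqrt(90) = [9; (2, 18)] with period length k = 2.
k is even, so the fundamental solution of x^2 - 90y^2 = 1 is (p_{k-1}, q_{k-1}) = (p_1, q_1); compute convergents through index 1.
Convergents (p_i = a_i*p_{i-1} + p_{i-2}, q_i = a_i*q_{i-1} + q_{i-2} with p_{-2}=0, p_{-1}=1, q_{-2}=1, q_{-1}=0):
  i=0: a_0=9, p_0 = 9*1 + 0 = 9, q_0 = 9*0 + 1 = 1.
  i=1: a_1=2, p_1 = 2*9 + 1 = 19, q_1 = 2*1 + 0 = 2.
Check: 19^2 - 90*2^2 = 361 - 360 = 1, so (x, y) = (19, 2) solves the equation, and by the theorem it is the least positive solution.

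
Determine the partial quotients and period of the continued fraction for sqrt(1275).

Write x_i = (sqrt(1275) + m_i)/d_i with (m_0, d_0) = (0, 1). a_0 = floor(sqrt(1275)) = 35, since 35^2 = 1225 <= 1275 < 1296 = 36^2.
Iterate m_{i+1} = d_i*a_i - m_i, d_{i+1} = (1275 - m_{i+1}^2)/d_i, a_{i+1} = floor((a_0 + m_{i+1})/d_{i+1}):
  m_1 = 1*35 - 0 = 35, d_1 = (1275 - 35^2)/1 = 50/1 = 50, a_1 = floor((35 + 35)/50) = 1.
  m_2 = 50*1 - 35 = 15, d_2 = (1275 - 15^2)/50 = 1050/50 = 21, a_2 = floor((35 + 15)/21) = 2.
  m_3 = 21*2 - 15 = 27, d_3 = (1275 - 27^2)/21 = 546/21 = 26, a_3 = floor((35 + 27)/26) = 2.
  m_4 = 26*2 - 27 = 25, d_4 = (1275 - 25^2)/26 = 650/26 = 25, a_4 = floor((35 + 25)/25) = 2.
  m_5 = 25*2 - 25 = 25, d_5 = (1275 - 25^2)/25 = 650/25 = 26, a_5 = floor((35 + 25)/26) = 2.
  m_6 = 26*2 - 25 = 27, d_6 = (1275 - 27^2)/26 = 546/26 = 21, a_6 = floor((35 + 27)/21) = 2.
  m_7 = 21*2 - 27 = 15, d_7 = (1275 - 15^2)/21 = 1050/21 = 50, a_7 = floor((35 + 15)/50) = 1.
  m_8 = 50*1 - 15 = 35, d_8 = (1275 - 35^2)/50 = 50/50 = 1, a_8 = floor((35 + 35)/1) = 70.
  m_9 = 1*70 - 35 = 35, d_9 = (1275 - 35^2)/1 = 50/1 = 50: (m_9, d_9) = (m_1, d_1) = (35, 50), so from here the quotients repeat a_1, ..., a_8; the period length is 8.
Hence the expansion of sqrt(1275) is a_0 = 35 followed by the repeating block 1, 2, 2, 2, 2, 2, 1, 70 (period 8).

[35; (1, 2, 2, 2, 2, 2, 1, 70)]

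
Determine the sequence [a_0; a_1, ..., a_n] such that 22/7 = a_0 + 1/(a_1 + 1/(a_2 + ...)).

Run the Euclidean algorithm on 22 and 7; the successive quotients are the partial quotients a_0, a_1, ... (each step inverts the fractional part left over by the previous one):
  22 = 3*7 + 1, so a_0 = 3.
  7 = 7*1 + 0, so a_1 = 7.
The remainder reaches 0 after 2 divisions, so the expansion has 2 partial quotients, read off in order.

[3; 7]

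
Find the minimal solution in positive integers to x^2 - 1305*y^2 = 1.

(x, y) = (289, 8)

First expand sqrt(1305) as a continued fraction. With x_i = (sqrt(1305) + m_i)/d_i and (m_0, d_0) = (0, 1): a_0 = floor(sqrt(1305)) = 36, since 36^2 = 1296 <= 1305 < 1369 = 37^2.
Iterate m_{i+1} = d_i*a_i - m_i, d_{i+1} = (1305 - m_{i+1}^2)/d_i, a_{i+1} = floor((a_0 + m_{i+1})/d_{i+1}):
  m_1 = 1*36 - 0 = 36, d_1 = (1305 - 36^2)/1 = 9/1 = 9, a_1 = floor((36 + 36)/9) = 8.
  m_2 = 9*8 - 36 = 36, d_2 = (1305 - 36^2)/9 = 9/9 = 1, a_2 = floor((36 + 36)/1) = 72.
  m_3 = 1*72 - 36 = 36, d_3 = (1305 - 36^2)/1 = 9/1 = 9: (m_3, d_3) = (m_1, d_1) = (36, 9), so from here the quotients repeat a_1, a_2; the period length is 2.
So sqrt(1305) = [36; (8, 72)] with period length k = 2.
k is even, so the fundamental solution of x^2 - 1305y^2 = 1 is (p_{k-1}, q_{k-1}) = (p_1, q_1); compute convergents through index 1.
Convergents (p_i = a_i*p_{i-1} + p_{i-2}, q_i = a_i*q_{i-1} + q_{i-2} with p_{-2}=0, p_{-1}=1, q_{-2}=1, q_{-1}=0):
  i=0: a_0=36, p_0 = 36*1 + 0 = 36, q_0 = 36*0 + 1 = 1.
  i=1: a_1=8, p_1 = 8*36 + 1 = 289, q_1 = 8*1 + 0 = 8.
Check: 289^2 - 1305*8^2 = 83521 - 83520 = 1, so (x, y) = (289, 8) solves the equation, and by the theorem it is the least positive solution.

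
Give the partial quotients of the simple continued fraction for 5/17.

Run the Euclidean algorithm on 5 and 17; the successive quotients are the partial quotients a_0, a_1, ... (each step inverts the fractional part left over by the previous one):
  5 = 0*17 + 5, so a_0 = 0.
  17 = 3*5 + 2, so a_1 = 3.
  5 = 2*2 + 1, so a_2 = 2.
  2 = 2*1 + 0, so a_3 = 2.
The remainder reaches 0 after 4 divisions, so the expansion has 4 partial quotients, read off in order.

[0; 3, 2, 2]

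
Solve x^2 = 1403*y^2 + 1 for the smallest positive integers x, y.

First expand sqrt(1403) as a continued fraction. With x_i = (sqrt(1403) + m_i)/d_i and (m_0, d_0) = (0, 1): a_0 = floor(sqrt(1403)) = 37, since 37^2 = 1369 <= 1403 < 1444 = 38^2.
Iterate m_{i+1} = d_i*a_i - m_i, d_{i+1} = (1403 - m_{i+1}^2)/d_i, a_{i+1} = floor((a_0 + m_{i+1})/d_{i+1}):
  m_1 = 1*37 - 0 = 37, d_1 = (1403 - 37^2)/1 = 34/1 = 34, a_1 = floor((37 + 37)/34) = 2.
  m_2 = 34*2 - 37 = 31, d_2 = (1403 - 31^2)/34 = 442/34 = 13, a_2 = floor((37 + 31)/13) = 5.
  m_3 = 13*5 - 31 = 34, d_3 = (1403 - 34^2)/13 = 247/13 = 19, a_3 = floor((37 + 34)/19) = 3.
  m_4 = 19*3 - 34 = 23, d_4 = (1403 - 23^2)/19 = 874/19 = 46, a_4 = floor((37 + 23)/46) = 1.
  m_5 = 46*1 - 23 = 23, d_5 = (1403 - 23^2)/46 = 874/46 = 19, a_5 = floor((37 + 23)/19) = 3.
  m_6 = 19*3 - 23 = 34, d_6 = (1403 - 34^2)/19 = 247/19 = 13, a_6 = floor((37 + 34)/13) = 5.
  m_7 = 13*5 - 34 = 31, d_7 = (1403 - 31^2)/13 = 442/13 = 34, a_7 = floor((37 + 31)/34) = 2.
  m_8 = 34*2 - 31 = 37, d_8 = (1403 - 37^2)/34 = 34/34 = 1, a_8 = floor((37 + 37)/1) = 74.
  m_9 = 1*74 - 37 = 37, d_9 = (1403 - 37^2)/1 = 34/1 = 34: (m_9, d_9) = (m_1, d_1) = (37, 34), so from here the quotients repeat a_1, ..., a_8; the period length is 8.
So sqrt(1403) = [37; (2, 5, 3, 1, 3, 5, 2, 74)] with period length k = 8.
k is even, so the fundamental solution of x^2 - 1403y^2 = 1 is (p_{k-1}, q_{k-1}) = (p_7, q_7); compute convergents through index 7.
Convergents (p_i = a_i*p_{i-1} + p_{i-2}, q_i = a_i*q_{i-1} + q_{i-2} with p_{-2}=0, p_{-1}=1, q_{-2}=1, q_{-1}=0):
  i=0: a_0=37, p_0 = 37*1 + 0 = 37, q_0 = 37*0 + 1 = 1.
  i=1: a_1=2, p_1 = 2*37 + 1 = 75, q_1 = 2*1 + 0 = 2.
  i=2: a_2=5, p_2 = 5*75 + 37 = 412, q_2 = 5*2 + 1 = 11.
  i=3: a_3=3, p_3 = 3*412 + 75 = 1311, q_3 = 3*11 + 2 = 35.
  i=4: a_4=1, p_4 = 1*1311 + 412 = 1723, q_4 = 1*35 + 11 = 46.
  i=5: a_5=3, p_5 = 3*1723 + 1311 = 6480, q_5 = 3*46 + 35 = 173.
  i=6: a_6=5, p_6 = 5*6480 + 1723 = 34123, q_6 = 5*173 + 46 = 911.
  i=7: a_7=2, p_7 = 2*34123 + 6480 = 74726, q_7 = 2*911 + 173 = 1995.
Check: 74726^2 - 1403*1995^2 = 5583975076 - 5583975075 = 1, so (x, y) = (74726, 1995) solves the equation, and by the theorem it is the least positive solution.

(x, y) = (74726, 1995)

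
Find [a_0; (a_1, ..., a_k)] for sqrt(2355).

Write x_i = (sqrt(2355) + m_i)/d_i with (m_0, d_0) = (0, 1). a_0 = floor(sqrt(2355)) = 48, since 48^2 = 2304 <= 2355 < 2401 = 49^2.
Iterate m_{i+1} = d_i*a_i - m_i, d_{i+1} = (2355 - m_{i+1}^2)/d_i, a_{i+1} = floor((a_0 + m_{i+1})/d_{i+1}):
  m_1 = 1*48 - 0 = 48, d_1 = (2355 - 48^2)/1 = 51/1 = 51, a_1 = floor((48 + 48)/51) = 1.
  m_2 = 51*1 - 48 = 3, d_2 = (2355 - 3^2)/51 = 2346/51 = 46, a_2 = floor((48 + 3)/46) = 1.
  m_3 = 46*1 - 3 = 43, d_3 = (2355 - 43^2)/46 = 506/46 = 11, a_3 = floor((48 + 43)/11) = 8.
  m_4 = 11*8 - 43 = 45, d_4 = (2355 - 45^2)/11 = 330/11 = 30, a_4 = floor((48 + 45)/30) = 3.
  m_5 = 30*3 - 45 = 45, d_5 = (2355 - 45^2)/30 = 330/30 = 11, a_5 = floor((48 + 45)/11) = 8.
  m_6 = 11*8 - 45 = 43, d_6 = (2355 - 43^2)/11 = 506/11 = 46, a_6 = floor((48 + 43)/46) = 1.
  m_7 = 46*1 - 43 = 3, d_7 = (2355 - 3^2)/46 = 2346/46 = 51, a_7 = floor((48 + 3)/51) = 1.
  m_8 = 51*1 - 3 = 48, d_8 = (2355 - 48^2)/51 = 51/51 = 1, a_8 = floor((48 + 48)/1) = 96.
  m_9 = 1*96 - 48 = 48, d_9 = (2355 - 48^2)/1 = 51/1 = 51: (m_9, d_9) = (m_1, d_1) = (48, 51), so from here the quotients repeat a_1, ..., a_8; the period length is 8.
Hence the expansion of sqrt(2355) is a_0 = 48 followed by the repeating block 1, 1, 8, 3, 8, 1, 1, 96 (period 8).

[48; (1, 1, 8, 3, 8, 1, 1, 96)]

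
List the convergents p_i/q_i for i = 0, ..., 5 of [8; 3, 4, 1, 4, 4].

Using the convergent recurrence p_i = a_i*p_{i-1} + p_{i-2}, q_i = a_i*q_{i-1} + q_{i-2} with p_{-2}=0, p_{-1}=1, q_{-2}=1, q_{-1}=0:
  i=0: a_0=8, p_0 = 8*1 + 0 = 8, q_0 = 8*0 + 1 = 1.
  i=1: a_1=3, p_1 = 3*8 + 1 = 25, q_1 = 3*1 + 0 = 3.
  i=2: a_2=4, p_2 = 4*25 + 8 = 108, q_2 = 4*3 + 1 = 13.
  i=3: a_3=1, p_3 = 1*108 + 25 = 133, q_3 = 1*13 + 3 = 16.
  i=4: a_4=4, p_4 = 4*133 + 108 = 640, q_4 = 4*16 + 13 = 77.
  i=5: a_5=4, p_5 = 4*640 + 133 = 2693, q_5 = 4*77 + 16 = 324.

8/1, 25/3, 108/13, 133/16, 640/77, 2693/324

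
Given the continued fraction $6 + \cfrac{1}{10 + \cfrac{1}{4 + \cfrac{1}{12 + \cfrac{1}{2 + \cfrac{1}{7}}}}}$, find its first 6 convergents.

6/1, 61/10, 250/41, 3061/502, 6372/1045, 47665/7817

Using the convergent recurrence p_i = a_i*p_{i-1} + p_{i-2}, q_i = a_i*q_{i-1} + q_{i-2} with p_{-2}=0, p_{-1}=1, q_{-2}=1, q_{-1}=0:
  i=0: a_0=6, p_0 = 6*1 + 0 = 6, q_0 = 6*0 + 1 = 1.
  i=1: a_1=10, p_1 = 10*6 + 1 = 61, q_1 = 10*1 + 0 = 10.
  i=2: a_2=4, p_2 = 4*61 + 6 = 250, q_2 = 4*10 + 1 = 41.
  i=3: a_3=12, p_3 = 12*250 + 61 = 3061, q_3 = 12*41 + 10 = 502.
  i=4: a_4=2, p_4 = 2*3061 + 250 = 6372, q_4 = 2*502 + 41 = 1045.
  i=5: a_5=7, p_5 = 7*6372 + 3061 = 47665, q_5 = 7*1045 + 502 = 7817.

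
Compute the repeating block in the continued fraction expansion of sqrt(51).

Write x_i = (sqrt(51) + m_i)/d_i with (m_0, d_0) = (0, 1). a_0 = floor(sqrt(51)) = 7, since 7^2 = 49 <= 51 < 64 = 8^2.
Iterate m_{i+1} = d_i*a_i - m_i, d_{i+1} = (51 - m_{i+1}^2)/d_i, a_{i+1} = floor((a_0 + m_{i+1})/d_{i+1}):
  m_1 = 1*7 - 0 = 7, d_1 = (51 - 7^2)/1 = 2/1 = 2, a_1 = floor((7 + 7)/2) = 7.
  m_2 = 2*7 - 7 = 7, d_2 = (51 - 7^2)/2 = 2/2 = 1, a_2 = floor((7 + 7)/1) = 14.
  m_3 = 1*14 - 7 = 7, d_3 = (51 - 7^2)/1 = 2/1 = 2: (m_3, d_3) = (m_1, d_1) = (7, 2), so from here the quotients repeat a_1, a_2; the period length is 2.
Hence the expansion of sqrt(51) is a_0 = 7 followed by the repeating block 7, 14 (period 2).

[7; (7, 14)]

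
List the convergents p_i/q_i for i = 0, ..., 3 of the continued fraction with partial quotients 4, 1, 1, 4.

Using the convergent recurrence p_i = a_i*p_{i-1} + p_{i-2}, q_i = a_i*q_{i-1} + q_{i-2} with p_{-2}=0, p_{-1}=1, q_{-2}=1, q_{-1}=0:
  i=0: a_0=4, p_0 = 4*1 + 0 = 4, q_0 = 4*0 + 1 = 1.
  i=1: a_1=1, p_1 = 1*4 + 1 = 5, q_1 = 1*1 + 0 = 1.
  i=2: a_2=1, p_2 = 1*5 + 4 = 9, q_2 = 1*1 + 1 = 2.
  i=3: a_3=4, p_3 = 4*9 + 5 = 41, q_3 = 4*2 + 1 = 9.

4/1, 5/1, 9/2, 41/9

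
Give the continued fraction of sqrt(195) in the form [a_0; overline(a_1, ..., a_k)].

Write x_i = (sqrt(195) + m_i)/d_i with (m_0, d_0) = (0, 1). a_0 = floor(sqrt(195)) = 13, since 13^2 = 169 <= 195 < 196 = 14^2.
Iterate m_{i+1} = d_i*a_i - m_i, d_{i+1} = (195 - m_{i+1}^2)/d_i, a_{i+1} = floor((a_0 + m_{i+1})/d_{i+1}):
  m_1 = 1*13 - 0 = 13, d_1 = (195 - 13^2)/1 = 26/1 = 26, a_1 = floor((13 + 13)/26) = 1.
  m_2 = 26*1 - 13 = 13, d_2 = (195 - 13^2)/26 = 26/26 = 1, a_2 = floor((13 + 13)/1) = 26.
  m_3 = 1*26 - 13 = 13, d_3 = (195 - 13^2)/1 = 26/1 = 26: (m_3, d_3) = (m_1, d_1) = (13, 26), so from here the quotients repeat a_1, a_2; the period length is 2.
Hence the expansion of sqrt(195) is a_0 = 13 followed by the repeating block 1, 26 (period 2).

[13; overline(1, 26)]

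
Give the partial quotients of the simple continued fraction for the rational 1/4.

Run the Euclidean algorithm on 1 and 4; the successive quotients are the partial quotients a_0, a_1, ... (each step inverts the fractional part left over by the previous one):
  1 = 0*4 + 1, so a_0 = 0.
  4 = 4*1 + 0, so a_1 = 4.
The remainder reaches 0 after 2 divisions, so the expansion has 2 partial quotients, read off in order.

[0; 4]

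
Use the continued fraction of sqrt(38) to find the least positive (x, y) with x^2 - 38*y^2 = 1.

(x, y) = (37, 6)

First expand sqrt(38) as a continued fraction. With x_i = (sqrt(38) + m_i)/d_i and (m_0, d_0) = (0, 1): a_0 = floor(sqrt(38)) = 6, since 6^2 = 36 <= 38 < 49 = 7^2.
Iterate m_{i+1} = d_i*a_i - m_i, d_{i+1} = (38 - m_{i+1}^2)/d_i, a_{i+1} = floor((a_0 + m_{i+1})/d_{i+1}):
  m_1 = 1*6 - 0 = 6, d_1 = (38 - 6^2)/1 = 2/1 = 2, a_1 = floor((6 + 6)/2) = 6.
  m_2 = 2*6 - 6 = 6, d_2 = (38 - 6^2)/2 = 2/2 = 1, a_2 = floor((6 + 6)/1) = 12.
  m_3 = 1*12 - 6 = 6, d_3 = (38 - 6^2)/1 = 2/1 = 2: (m_3, d_3) = (m_1, d_1) = (6, 2), so from here the quotients repeat a_1, a_2; the period length is 2.
So sqrt(38) = [6; (6, 12)] with period length k = 2.
k is even, so the fundamental solution of x^2 - 38y^2 = 1 is (p_{k-1}, q_{k-1}) = (p_1, q_1); compute convergents through index 1.
Convergents (p_i = a_i*p_{i-1} + p_{i-2}, q_i = a_i*q_{i-1} + q_{i-2} with p_{-2}=0, p_{-1}=1, q_{-2}=1, q_{-1}=0):
  i=0: a_0=6, p_0 = 6*1 + 0 = 6, q_0 = 6*0 + 1 = 1.
  i=1: a_1=6, p_1 = 6*6 + 1 = 37, q_1 = 6*1 + 0 = 6.
Check: 37^2 - 38*6^2 = 1369 - 1368 = 1, so (x, y) = (37, 6) solves the equation, and by the theorem it is the least positive solution.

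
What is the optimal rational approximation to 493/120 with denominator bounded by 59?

Expand x = 493/120 as a continued fraction with the Euclidean algorithm:
  493 = 4*120 + 13, so a_0 = 4.
  120 = 9*13 + 3, so a_1 = 9.
  13 = 4*3 + 1, so a_2 = 4.
  3 = 3*1 + 0, so a_3 = 3.
so x = [4; 9, 4, 3].
Convergents (p_i = a_i*p_{i-1} + p_{i-2}, q_i = a_i*q_{i-1} + q_{i-2} with p_{-2}=0, p_{-1}=1, q_{-2}=1, q_{-1}=0), until the denominator exceeds 59:
  i=0: a_0=4, p_0 = 4*1 + 0 = 4, q_0 = 4*0 + 1 = 1.
  i=1: a_1=9, p_1 = 9*4 + 1 = 37, q_1 = 9*1 + 0 = 9.
  i=2: a_2=4, p_2 = 4*37 + 4 = 152, q_2 = 4*9 + 1 = 37.
  i=3: a_3=3, p_3 = 3*152 + 37 = 493, q_3 = 3*37 + 9 = 120.
q_3 = 120 > 59, so the last convergent with denominator <= 59 is p_2/q_2 = 152/37.
The closest fraction with denominator <= 59 is either p_2/q_2 or the intermediate fraction (k*p_2 + p_1)/(k*q_2 + q_1) with the largest k >= 1 whose denominator stays <= 59; these approach x as k grows, and every other convergent or intermediate fraction in range is farther away.
Largest k: floor((59 - q_1)/q_2) = floor((59 - 9)/37) = 1.
That gives (1*152 + 37)/(1*37 + 9) = 189/46.
Compare the errors: |x - 152/37| = |493*37 - 152*120|/(120*37) = 1/4440, and |x - 189/46| = |493*46 - 189*120|/(120*46) = 2/5520.
Cross-multiplying, 1*5520 = 5520 < 8880 = 2*4440, so 1/4440 is smaller: the convergent 152/37 is closer to x than 189/46.

152/37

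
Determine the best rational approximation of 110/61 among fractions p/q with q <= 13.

Expand x = 110/61 as a continued fraction with the Euclidean algorithm:
  110 = 1*61 + 49, so a_0 = 1.
  61 = 1*49 + 12, so a_1 = 1.
  49 = 4*12 + 1, so a_2 = 4.
  12 = 12*1 + 0, so a_3 = 12.
so x = [1; 1, 4, 12].
Convergents (p_i = a_i*p_{i-1} + p_{i-2}, q_i = a_i*q_{i-1} + q_{i-2} with p_{-2}=0, p_{-1}=1, q_{-2}=1, q_{-1}=0), until the denominator exceeds 13:
  i=0: a_0=1, p_0 = 1*1 + 0 = 1, q_0 = 1*0 + 1 = 1.
  i=1: a_1=1, p_1 = 1*1 + 1 = 2, q_1 = 1*1 + 0 = 1.
  i=2: a_2=4, p_2 = 4*2 + 1 = 9, q_2 = 4*1 + 1 = 5.
  i=3: a_3=12, p_3 = 12*9 + 2 = 110, q_3 = 12*5 + 1 = 61.
q_3 = 61 > 13, so the last convergent with denominator <= 13 is p_2/q_2 = 9/5.
The closest fraction with denominator <= 13 is either p_2/q_2 or the intermediate fraction (k*p_2 + p_1)/(k*q_2 + q_1) with the largest k >= 1 whose denominator stays <= 13; these approach x as k grows, and every other convergent or intermediate fraction in range is farther away.
Largest k: floor((13 - q_1)/q_2) = floor((13 - 1)/5) = 2.
That gives (2*9 + 2)/(2*5 + 1) = 20/11.
Compare the errors: |x - 9/5| = |110*5 - 9*61|/(61*5) = 1/305, and |x - 20/11| = |110*11 - 20*61|/(61*11) = 10/671.
Cross-multiplying, 1*671 = 671 < 3050 = 10*305, so 1/305 is smaller: the convergent 9/5 is closer to x than 20/11.

9/5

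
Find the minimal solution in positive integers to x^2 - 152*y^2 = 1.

First expand sqrt(152) as a continued fraction. With x_i = (sqrt(152) + m_i)/d_i and (m_0, d_0) = (0, 1): a_0 = floor(sqrt(152)) = 12, since 12^2 = 144 <= 152 < 169 = 13^2.
Iterate m_{i+1} = d_i*a_i - m_i, d_{i+1} = (152 - m_{i+1}^2)/d_i, a_{i+1} = floor((a_0 + m_{i+1})/d_{i+1}):
  m_1 = 1*12 - 0 = 12, d_1 = (152 - 12^2)/1 = 8/1 = 8, a_1 = floor((12 + 12)/8) = 3.
  m_2 = 8*3 - 12 = 12, d_2 = (152 - 12^2)/8 = 8/8 = 1, a_2 = floor((12 + 12)/1) = 24.
  m_3 = 1*24 - 12 = 12, d_3 = (152 - 12^2)/1 = 8/1 = 8: (m_3, d_3) = (m_1, d_1) = (12, 8), so from here the quotients repeat a_1, a_2; the period length is 2.
So sqrt(152) = [12; (3, 24)] with period length k = 2.
k is even, so the fundamental solution of x^2 - 152y^2 = 1 is (p_{k-1}, q_{k-1}) = (p_1, q_1); compute convergents through index 1.
Convergents (p_i = a_i*p_{i-1} + p_{i-2}, q_i = a_i*q_{i-1} + q_{i-2} with p_{-2}=0, p_{-1}=1, q_{-2}=1, q_{-1}=0):
  i=0: a_0=12, p_0 = 12*1 + 0 = 12, q_0 = 12*0 + 1 = 1.
  i=1: a_1=3, p_1 = 3*12 + 1 = 37, q_1 = 3*1 + 0 = 3.
Check: 37^2 - 152*3^2 = 1369 - 1368 = 1, so (x, y) = (37, 3) solves the equation, and by the theorem it is the least positive solution.

(x, y) = (37, 3)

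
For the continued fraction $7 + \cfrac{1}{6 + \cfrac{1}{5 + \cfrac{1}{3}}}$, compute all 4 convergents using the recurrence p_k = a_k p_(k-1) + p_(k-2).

7/1, 43/6, 222/31, 709/99

Using the convergent recurrence p_i = a_i*p_{i-1} + p_{i-2}, q_i = a_i*q_{i-1} + q_{i-2} with p_{-2}=0, p_{-1}=1, q_{-2}=1, q_{-1}=0:
  i=0: a_0=7, p_0 = 7*1 + 0 = 7, q_0 = 7*0 + 1 = 1.
  i=1: a_1=6, p_1 = 6*7 + 1 = 43, q_1 = 6*1 + 0 = 6.
  i=2: a_2=5, p_2 = 5*43 + 7 = 222, q_2 = 5*6 + 1 = 31.
  i=3: a_3=3, p_3 = 3*222 + 43 = 709, q_3 = 3*31 + 6 = 99.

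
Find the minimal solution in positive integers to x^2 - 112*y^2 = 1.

(x, y) = (127, 12)

First expand sqrt(112) as a continued fraction. With x_i = (sqrt(112) + m_i)/d_i and (m_0, d_0) = (0, 1): a_0 = floor(sqrt(112)) = 10, since 10^2 = 100 <= 112 < 121 = 11^2.
Iterate m_{i+1} = d_i*a_i - m_i, d_{i+1} = (112 - m_{i+1}^2)/d_i, a_{i+1} = floor((a_0 + m_{i+1})/d_{i+1}):
  m_1 = 1*10 - 0 = 10, d_1 = (112 - 10^2)/1 = 12/1 = 12, a_1 = floor((10 + 10)/12) = 1.
  m_2 = 12*1 - 10 = 2, d_2 = (112 - 2^2)/12 = 108/12 = 9, a_2 = floor((10 + 2)/9) = 1.
  m_3 = 9*1 - 2 = 7, d_3 = (112 - 7^2)/9 = 63/9 = 7, a_3 = floor((10 + 7)/7) = 2.
  m_4 = 7*2 - 7 = 7, d_4 = (112 - 7^2)/7 = 63/7 = 9, a_4 = floor((10 + 7)/9) = 1.
  m_5 = 9*1 - 7 = 2, d_5 = (112 - 2^2)/9 = 108/9 = 12, a_5 = floor((10 + 2)/12) = 1.
  m_6 = 12*1 - 2 = 10, d_6 = (112 - 10^2)/12 = 12/12 = 1, a_6 = floor((10 + 10)/1) = 20.
  m_7 = 1*20 - 10 = 10, d_7 = (112 - 10^2)/1 = 12/1 = 12: (m_7, d_7) = (m_1, d_1) = (10, 12), so from here the quotients repeat a_1, ..., a_6; the period length is 6.
So sqrt(112) = [10; (1, 1, 2, 1, 1, 20)] with period length k = 6.
k is even, so the fundamental solution of x^2 - 112y^2 = 1 is (p_{k-1}, q_{k-1}) = (p_5, q_5); compute convergents through index 5.
Convergents (p_i = a_i*p_{i-1} + p_{i-2}, q_i = a_i*q_{i-1} + q_{i-2} with p_{-2}=0, p_{-1}=1, q_{-2}=1, q_{-1}=0):
  i=0: a_0=10, p_0 = 10*1 + 0 = 10, q_0 = 10*0 + 1 = 1.
  i=1: a_1=1, p_1 = 1*10 + 1 = 11, q_1 = 1*1 + 0 = 1.
  i=2: a_2=1, p_2 = 1*11 + 10 = 21, q_2 = 1*1 + 1 = 2.
  i=3: a_3=2, p_3 = 2*21 + 11 = 53, q_3 = 2*2 + 1 = 5.
  i=4: a_4=1, p_4 = 1*53 + 21 = 74, q_4 = 1*5 + 2 = 7.
  i=5: a_5=1, p_5 = 1*74 + 53 = 127, q_5 = 1*7 + 5 = 12.
Check: 127^2 - 112*12^2 = 16129 - 16128 = 1, so (x, y) = (127, 12) solves the equation, and by the theorem it is the least positive solution.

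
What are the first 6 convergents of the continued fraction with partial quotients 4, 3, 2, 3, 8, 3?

Using the convergent recurrence p_i = a_i*p_{i-1} + p_{i-2}, q_i = a_i*q_{i-1} + q_{i-2} with p_{-2}=0, p_{-1}=1, q_{-2}=1, q_{-1}=0:
  i=0: a_0=4, p_0 = 4*1 + 0 = 4, q_0 = 4*0 + 1 = 1.
  i=1: a_1=3, p_1 = 3*4 + 1 = 13, q_1 = 3*1 + 0 = 3.
  i=2: a_2=2, p_2 = 2*13 + 4 = 30, q_2 = 2*3 + 1 = 7.
  i=3: a_3=3, p_3 = 3*30 + 13 = 103, q_3 = 3*7 + 3 = 24.
  i=4: a_4=8, p_4 = 8*103 + 30 = 854, q_4 = 8*24 + 7 = 199.
  i=5: a_5=3, p_5 = 3*854 + 103 = 2665, q_5 = 3*199 + 24 = 621.

4/1, 13/3, 30/7, 103/24, 854/199, 2665/621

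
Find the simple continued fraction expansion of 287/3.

[95; 1, 2]

Run the Euclidean algorithm on 287 and 3; the successive quotients are the partial quotients a_0, a_1, ... (each step inverts the fractional part left over by the previous one):
  287 = 95*3 + 2, so a_0 = 95.
  3 = 1*2 + 1, so a_1 = 1.
  2 = 2*1 + 0, so a_2 = 2.
The remainder reaches 0 after 3 divisions, so the expansion has 3 partial quotients, read off in order.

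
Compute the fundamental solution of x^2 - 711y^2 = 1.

(x, y) = (80, 3)

First expand sqrt(711) as a continued fraction. With x_i = (sqrt(711) + m_i)/d_i and (m_0, d_0) = (0, 1): a_0 = floor(sqrt(711)) = 26, since 26^2 = 676 <= 711 < 729 = 27^2.
Iterate m_{i+1} = d_i*a_i - m_i, d_{i+1} = (711 - m_{i+1}^2)/d_i, a_{i+1} = floor((a_0 + m_{i+1})/d_{i+1}):
  m_1 = 1*26 - 0 = 26, d_1 = (711 - 26^2)/1 = 35/1 = 35, a_1 = floor((26 + 26)/35) = 1.
  m_2 = 35*1 - 26 = 9, d_2 = (711 - 9^2)/35 = 630/35 = 18, a_2 = floor((26 + 9)/18) = 1.
  m_3 = 18*1 - 9 = 9, d_3 = (711 - 9^2)/18 = 630/18 = 35, a_3 = floor((26 + 9)/35) = 1.
  m_4 = 35*1 - 9 = 26, d_4 = (711 - 26^2)/35 = 35/35 = 1, a_4 = floor((26 + 26)/1) = 52.
  m_5 = 1*52 - 26 = 26, d_5 = (711 - 26^2)/1 = 35/1 = 35: (m_5, d_5) = (m_1, d_1) = (26, 35), so from here the quotients repeat a_1, ..., a_4; the period length is 4.
So sqrt(711) = [26; (1, 1, 1, 52)] with period length k = 4.
k is even, so the fundamental solution of x^2 - 711y^2 = 1 is (p_{k-1}, q_{k-1}) = (p_3, q_3); compute convergents through index 3.
Convergents (p_i = a_i*p_{i-1} + p_{i-2}, q_i = a_i*q_{i-1} + q_{i-2} with p_{-2}=0, p_{-1}=1, q_{-2}=1, q_{-1}=0):
  i=0: a_0=26, p_0 = 26*1 + 0 = 26, q_0 = 26*0 + 1 = 1.
  i=1: a_1=1, p_1 = 1*26 + 1 = 27, q_1 = 1*1 + 0 = 1.
  i=2: a_2=1, p_2 = 1*27 + 26 = 53, q_2 = 1*1 + 1 = 2.
  i=3: a_3=1, p_3 = 1*53 + 27 = 80, q_3 = 1*2 + 1 = 3.
Check: 80^2 - 711*3^2 = 6400 - 6399 = 1, so (x, y) = (80, 3) solves the equation, and by the theorem it is the least positive solution.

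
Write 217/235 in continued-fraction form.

[0; 1, 12, 18]

Run the Euclidean algorithm on 217 and 235; the successive quotients are the partial quotients a_0, a_1, ... (each step inverts the fractional part left over by the previous one):
  217 = 0*235 + 217, so a_0 = 0.
  235 = 1*217 + 18, so a_1 = 1.
  217 = 12*18 + 1, so a_2 = 12.
  18 = 18*1 + 0, so a_3 = 18.
The remainder reaches 0 after 4 divisions, so the expansion has 4 partial quotients, read off in order.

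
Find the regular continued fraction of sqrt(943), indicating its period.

[30; (1, 2, 2, 2, 1, 60)]

Write x_i = (sqrt(943) + m_i)/d_i with (m_0, d_0) = (0, 1). a_0 = floor(sqrt(943)) = 30, since 30^2 = 900 <= 943 < 961 = 31^2.
Iterate m_{i+1} = d_i*a_i - m_i, d_{i+1} = (943 - m_{i+1}^2)/d_i, a_{i+1} = floor((a_0 + m_{i+1})/d_{i+1}):
  m_1 = 1*30 - 0 = 30, d_1 = (943 - 30^2)/1 = 43/1 = 43, a_1 = floor((30 + 30)/43) = 1.
  m_2 = 43*1 - 30 = 13, d_2 = (943 - 13^2)/43 = 774/43 = 18, a_2 = floor((30 + 13)/18) = 2.
  m_3 = 18*2 - 13 = 23, d_3 = (943 - 23^2)/18 = 414/18 = 23, a_3 = floor((30 + 23)/23) = 2.
  m_4 = 23*2 - 23 = 23, d_4 = (943 - 23^2)/23 = 414/23 = 18, a_4 = floor((30 + 23)/18) = 2.
  m_5 = 18*2 - 23 = 13, d_5 = (943 - 13^2)/18 = 774/18 = 43, a_5 = floor((30 + 13)/43) = 1.
  m_6 = 43*1 - 13 = 30, d_6 = (943 - 30^2)/43 = 43/43 = 1, a_6 = floor((30 + 30)/1) = 60.
  m_7 = 1*60 - 30 = 30, d_7 = (943 - 30^2)/1 = 43/1 = 43: (m_7, d_7) = (m_1, d_1) = (30, 43), so from here the quotients repeat a_1, ..., a_6; the period length is 6.
Hence the expansion of sqrt(943) is a_0 = 30 followed by the repeating block 1, 2, 2, 2, 1, 60 (period 6).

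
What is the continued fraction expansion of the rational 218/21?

[10; 2, 1, 1, 1, 2]

Run the Euclidean algorithm on 218 and 21; the successive quotients are the partial quotients a_0, a_1, ... (each step inverts the fractional part left over by the previous one):
  218 = 10*21 + 8, so a_0 = 10.
  21 = 2*8 + 5, so a_1 = 2.
  8 = 1*5 + 3, so a_2 = 1.
  5 = 1*3 + 2, so a_3 = 1.
  3 = 1*2 + 1, so a_4 = 1.
  2 = 2*1 + 0, so a_5 = 2.
The remainder reaches 0 after 6 divisions, so the expansion has 6 partial quotients, read off in order.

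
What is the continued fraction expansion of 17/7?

[2; 2, 3]

Run the Euclidean algorithm on 17 and 7; the successive quotients are the partial quotients a_0, a_1, ... (each step inverts the fractional part left over by the previous one):
  17 = 2*7 + 3, so a_0 = 2.
  7 = 2*3 + 1, so a_1 = 2.
  3 = 3*1 + 0, so a_2 = 3.
The remainder reaches 0 after 3 divisions, so the expansion has 3 partial quotients, read off in order.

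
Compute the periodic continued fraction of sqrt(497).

Write x_i = (sqrt(497) + m_i)/d_i with (m_0, d_0) = (0, 1). a_0 = floor(sqrt(497)) = 22, since 22^2 = 484 <= 497 < 529 = 23^2.
Iterate m_{i+1} = d_i*a_i - m_i, d_{i+1} = (497 - m_{i+1}^2)/d_i, a_{i+1} = floor((a_0 + m_{i+1})/d_{i+1}):
  m_1 = 1*22 - 0 = 22, d_1 = (497 - 22^2)/1 = 13/1 = 13, a_1 = floor((22 + 22)/13) = 3.
  m_2 = 13*3 - 22 = 17, d_2 = (497 - 17^2)/13 = 208/13 = 16, a_2 = floor((22 + 17)/16) = 2.
  m_3 = 16*2 - 17 = 15, d_3 = (497 - 15^2)/16 = 272/16 = 17, a_3 = floor((22 + 15)/17) = 2.
  m_4 = 17*2 - 15 = 19, d_4 = (497 - 19^2)/17 = 136/17 = 8, a_4 = floor((22 + 19)/8) = 5.
  m_5 = 8*5 - 19 = 21, d_5 = (497 - 21^2)/8 = 56/8 = 7, a_5 = floor((22 + 21)/7) = 6.
  m_6 = 7*6 - 21 = 21, d_6 = (497 - 21^2)/7 = 56/7 = 8, a_6 = floor((22 + 21)/8) = 5.
  m_7 = 8*5 - 21 = 19, d_7 = (497 - 19^2)/8 = 136/8 = 17, a_7 = floor((22 + 19)/17) = 2.
  m_8 = 17*2 - 19 = 15, d_8 = (497 - 15^2)/17 = 272/17 = 16, a_8 = floor((22 + 15)/16) = 2.
  m_9 = 16*2 - 15 = 17, d_9 = (497 - 17^2)/16 = 208/16 = 13, a_9 = floor((22 + 17)/13) = 3.
  m_10 = 13*3 - 17 = 22, d_10 = (497 - 22^2)/13 = 13/13 = 1, a_10 = floor((22 + 22)/1) = 44.
  m_11 = 1*44 - 22 = 22, d_11 = (497 - 22^2)/1 = 13/1 = 13: (m_11, d_11) = (m_1, d_1) = (22, 13), so from here the quotients repeat a_1, ..., a_10; the period length is 10.
Hence the expansion of sqrt(497) is a_0 = 22 followed by the repeating block 3, 2, 2, 5, 6, 5, 2, 2, 3, 44 (period 10).

[22; (3, 2, 2, 5, 6, 5, 2, 2, 3, 44)]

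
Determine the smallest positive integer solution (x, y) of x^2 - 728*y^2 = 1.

(x, y) = (27, 1)

First expand sqrt(728) as a continued fraction. With x_i = (sqrt(728) + m_i)/d_i and (m_0, d_0) = (0, 1): a_0 = floor(sqrt(728)) = 26, since 26^2 = 676 <= 728 < 729 = 27^2.
Iterate m_{i+1} = d_i*a_i - m_i, d_{i+1} = (728 - m_{i+1}^2)/d_i, a_{i+1} = floor((a_0 + m_{i+1})/d_{i+1}):
  m_1 = 1*26 - 0 = 26, d_1 = (728 - 26^2)/1 = 52/1 = 52, a_1 = floor((26 + 26)/52) = 1.
  m_2 = 52*1 - 26 = 26, d_2 = (728 - 26^2)/52 = 52/52 = 1, a_2 = floor((26 + 26)/1) = 52.
  m_3 = 1*52 - 26 = 26, d_3 = (728 - 26^2)/1 = 52/1 = 52: (m_3, d_3) = (m_1, d_1) = (26, 52), so from here the quotients repeat a_1, a_2; the period length is 2.
So sqrt(728) = [26; (1, 52)] with period length k = 2.
k is even, so the fundamental solution of x^2 - 728y^2 = 1 is (p_{k-1}, q_{k-1}) = (p_1, q_1); compute convergents through index 1.
Convergents (p_i = a_i*p_{i-1} + p_{i-2}, q_i = a_i*q_{i-1} + q_{i-2} with p_{-2}=0, p_{-1}=1, q_{-2}=1, q_{-1}=0):
  i=0: a_0=26, p_0 = 26*1 + 0 = 26, q_0 = 26*0 + 1 = 1.
  i=1: a_1=1, p_1 = 1*26 + 1 = 27, q_1 = 1*1 + 0 = 1.
Check: 27^2 - 728*1^2 = 729 - 728 = 1, so (x, y) = (27, 1) solves the equation, and by the theorem it is the least positive solution.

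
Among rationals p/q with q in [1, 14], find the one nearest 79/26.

Expand x = 79/26 as a continued fraction with the Euclidean algorithm:
  79 = 3*26 + 1, so a_0 = 3.
  26 = 26*1 + 0, so a_1 = 26.
so x = [3; 26].
Convergents (p_i = a_i*p_{i-1} + p_{i-2}, q_i = a_i*q_{i-1} + q_{i-2} with p_{-2}=0, p_{-1}=1, q_{-2}=1, q_{-1}=0), until the denominator exceeds 14:
  i=0: a_0=3, p_0 = 3*1 + 0 = 3, q_0 = 3*0 + 1 = 1.
  i=1: a_1=26, p_1 = 26*3 + 1 = 79, q_1 = 26*1 + 0 = 26.
q_1 = 26 > 14, so the last convergent with denominator <= 14 is p_0/q_0 = 3/1.
The closest fraction with denominator <= 14 is either p_0/q_0 or the intermediate fraction (k*p_0 + p_{-1})/(k*q_0 + q_{-1}) with the largest k >= 1 whose denominator stays <= 14; these approach x as k grows, and every other convergent or intermediate fraction in range is farther away.
Largest k: floor((14 - q_{-1})/q_0) = floor((14 - 0)/1) = 14 (using the seeds p_{-1} = 1, q_{-1} = 0).
That gives (14*3 + 1)/(14*1 + 0) = 43/14.
Compare the errors: |x - 3/1| = |79*1 - 3*26|/(26*1) = 1/26, and |x - 43/14| = |79*14 - 43*26|/(26*14) = 12/364.
Cross-multiplying, 12*26 = 312 < 364 = 1*364, so 12/364 is smaller: the intermediate fraction 43/14 is closer to x than 3/1.

43/14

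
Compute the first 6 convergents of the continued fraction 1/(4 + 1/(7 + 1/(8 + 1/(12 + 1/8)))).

Using the convergent recurrence p_i = a_i*p_{i-1} + p_{i-2}, q_i = a_i*q_{i-1} + q_{i-2} with p_{-2}=0, p_{-1}=1, q_{-2}=1, q_{-1}=0:
  i=0: a_0=0, p_0 = 0*1 + 0 = 0, q_0 = 0*0 + 1 = 1.
  i=1: a_1=4, p_1 = 4*0 + 1 = 1, q_1 = 4*1 + 0 = 4.
  i=2: a_2=7, p_2 = 7*1 + 0 = 7, q_2 = 7*4 + 1 = 29.
  i=3: a_3=8, p_3 = 8*7 + 1 = 57, q_3 = 8*29 + 4 = 236.
  i=4: a_4=12, p_4 = 12*57 + 7 = 691, q_4 = 12*236 + 29 = 2861.
  i=5: a_5=8, p_5 = 8*691 + 57 = 5585, q_5 = 8*2861 + 236 = 23124.

0/1, 1/4, 7/29, 57/236, 691/2861, 5585/23124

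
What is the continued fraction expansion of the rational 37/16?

Run the Euclidean algorithm on 37 and 16; the successive quotients are the partial quotients a_0, a_1, ... (each step inverts the fractional part left over by the previous one):
  37 = 2*16 + 5, so a_0 = 2.
  16 = 3*5 + 1, so a_1 = 3.
  5 = 5*1 + 0, so a_2 = 5.
The remainder reaches 0 after 3 divisions, so the expansion has 3 partial quotients, read off in order.

[2; 3, 5]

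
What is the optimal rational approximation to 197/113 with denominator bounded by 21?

Expand x = 197/113 as a continued fraction with the Euclidean algorithm:
  197 = 1*113 + 84, so a_0 = 1.
  113 = 1*84 + 29, so a_1 = 1.
  84 = 2*29 + 26, so a_2 = 2.
  29 = 1*26 + 3, so a_3 = 1.
  26 = 8*3 + 2, so a_4 = 8.
  3 = 1*2 + 1, so a_5 = 1.
  2 = 2*1 + 0, so a_6 = 2.
so x = [1; 1, 2, 1, 8, 1, 2].
Convergents (p_i = a_i*p_{i-1} + p_{i-2}, q_i = a_i*q_{i-1} + q_{i-2} with p_{-2}=0, p_{-1}=1, q_{-2}=1, q_{-1}=0), until the denominator exceeds 21:
  i=0: a_0=1, p_0 = 1*1 + 0 = 1, q_0 = 1*0 + 1 = 1.
  i=1: a_1=1, p_1 = 1*1 + 1 = 2, q_1 = 1*1 + 0 = 1.
  i=2: a_2=2, p_2 = 2*2 + 1 = 5, q_2 = 2*1 + 1 = 3.
  i=3: a_3=1, p_3 = 1*5 + 2 = 7, q_3 = 1*3 + 1 = 4.
  i=4: a_4=8, p_4 = 8*7 + 5 = 61, q_4 = 8*4 + 3 = 35.
q_4 = 35 > 21, so the last convergent with denominator <= 21 is p_3/q_3 = 7/4.
The closest fraction with denominator <= 21 is either p_3/q_3 or the intermediate fraction (k*p_3 + p_2)/(k*q_3 + q_2) with the largest k >= 1 whose denominator stays <= 21; these approach x as k grows, and every other convergent or intermediate fraction in range is farther away.
Largest k: floor((21 - q_2)/q_3) = floor((21 - 3)/4) = 4.
That gives (4*7 + 5)/(4*4 + 3) = 33/19.
Compare the errors: |x - 7/4| = |197*4 - 7*113|/(113*4) = 3/452, and |x - 33/19| = |197*19 - 33*113|/(113*19) = 14/2147.
Cross-multiplying, 14*452 = 6328 < 6441 = 3*2147, so 14/2147 is smaller: the intermediate fraction 33/19 is closer to x than 7/4.

33/19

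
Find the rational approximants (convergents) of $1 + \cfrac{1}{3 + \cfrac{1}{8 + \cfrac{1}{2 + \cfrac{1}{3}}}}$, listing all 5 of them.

Using the convergent recurrence p_i = a_i*p_{i-1} + p_{i-2}, q_i = a_i*q_{i-1} + q_{i-2} with p_{-2}=0, p_{-1}=1, q_{-2}=1, q_{-1}=0:
  i=0: a_0=1, p_0 = 1*1 + 0 = 1, q_0 = 1*0 + 1 = 1.
  i=1: a_1=3, p_1 = 3*1 + 1 = 4, q_1 = 3*1 + 0 = 3.
  i=2: a_2=8, p_2 = 8*4 + 1 = 33, q_2 = 8*3 + 1 = 25.
  i=3: a_3=2, p_3 = 2*33 + 4 = 70, q_3 = 2*25 + 3 = 53.
  i=4: a_4=3, p_4 = 3*70 + 33 = 243, q_4 = 3*53 + 25 = 184.

1/1, 4/3, 33/25, 70/53, 243/184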